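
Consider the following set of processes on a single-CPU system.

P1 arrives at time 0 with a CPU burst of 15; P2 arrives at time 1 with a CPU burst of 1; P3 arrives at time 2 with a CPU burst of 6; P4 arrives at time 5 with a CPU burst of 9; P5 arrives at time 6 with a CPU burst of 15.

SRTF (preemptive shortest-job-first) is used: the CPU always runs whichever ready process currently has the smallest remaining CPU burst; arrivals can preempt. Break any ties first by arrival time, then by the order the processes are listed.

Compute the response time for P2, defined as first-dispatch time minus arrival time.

0

Timeline: | P1 0-1 | P2 1-2 | P3 2-8 | P4 8-17 | P1 17-31 | P5 31-46 |
Completion: P1=31  P2=2  P3=8  P4=17  P5=46
Response(P2) = first start − arrival = 1 − 1 = 0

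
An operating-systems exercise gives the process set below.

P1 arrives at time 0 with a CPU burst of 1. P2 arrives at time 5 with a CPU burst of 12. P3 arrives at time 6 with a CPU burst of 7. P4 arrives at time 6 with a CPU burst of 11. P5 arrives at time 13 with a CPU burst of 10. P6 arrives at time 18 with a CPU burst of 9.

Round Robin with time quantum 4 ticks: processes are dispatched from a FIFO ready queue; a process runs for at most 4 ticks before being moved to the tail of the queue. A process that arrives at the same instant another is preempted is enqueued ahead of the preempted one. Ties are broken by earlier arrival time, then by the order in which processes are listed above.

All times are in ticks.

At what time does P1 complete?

1

Gantt: | P1 0-1 | idle 1-5 | P2 5-9 | P3 9-13 | P4 13-17 | P2 17-21 | P5 21-25 | P3 25-28 | P4 28-32 | P6 32-36 | P2 36-40 | P5 40-44 | P4 44-47 | P6 47-51 | P5 51-53 | P6 53-54 |
Completion: P1=1  P2=40  P3=28  P4=47  P5=53  P6=54
Turnaround (C−A): P1=1  P2=35  P3=22  P4=41  P5=40  P6=36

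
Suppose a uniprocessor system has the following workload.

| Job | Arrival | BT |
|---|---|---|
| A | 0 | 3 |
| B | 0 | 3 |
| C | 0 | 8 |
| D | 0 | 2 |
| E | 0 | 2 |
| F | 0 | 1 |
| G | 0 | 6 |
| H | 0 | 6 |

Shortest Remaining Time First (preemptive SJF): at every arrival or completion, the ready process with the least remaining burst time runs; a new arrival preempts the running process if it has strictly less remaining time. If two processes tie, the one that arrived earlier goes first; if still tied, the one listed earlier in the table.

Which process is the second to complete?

Timeline: | F 0-1 | D 1-3 | E 3-5 | A 5-8 | B 8-11 | G 11-17 | H 17-23 | C 23-31 |
Completion: A=8  B=11  C=31  D=3  E=5  F=1  G=17  H=23
Turnaround (C−A): A=8  B=11  C=31  D=3  E=5  F=1  G=17  H=23
Finish order: F → D → E → A → B → G → H → C

D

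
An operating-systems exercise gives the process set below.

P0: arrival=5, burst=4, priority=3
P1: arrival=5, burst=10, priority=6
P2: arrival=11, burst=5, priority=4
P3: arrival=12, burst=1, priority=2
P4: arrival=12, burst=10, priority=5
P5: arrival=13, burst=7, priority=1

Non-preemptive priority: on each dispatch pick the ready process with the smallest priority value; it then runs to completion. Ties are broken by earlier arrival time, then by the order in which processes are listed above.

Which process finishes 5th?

Timeline: | idle 0-5 | P0 5-9 | P1 9-19 | P5 19-26 | P3 26-27 | P2 27-32 | P4 32-42 |
Completion: P0=9  P1=19  P2=32  P3=27  P4=42  P5=26
Finish order: P0 → P1 → P5 → P3 → P2 → P4

P2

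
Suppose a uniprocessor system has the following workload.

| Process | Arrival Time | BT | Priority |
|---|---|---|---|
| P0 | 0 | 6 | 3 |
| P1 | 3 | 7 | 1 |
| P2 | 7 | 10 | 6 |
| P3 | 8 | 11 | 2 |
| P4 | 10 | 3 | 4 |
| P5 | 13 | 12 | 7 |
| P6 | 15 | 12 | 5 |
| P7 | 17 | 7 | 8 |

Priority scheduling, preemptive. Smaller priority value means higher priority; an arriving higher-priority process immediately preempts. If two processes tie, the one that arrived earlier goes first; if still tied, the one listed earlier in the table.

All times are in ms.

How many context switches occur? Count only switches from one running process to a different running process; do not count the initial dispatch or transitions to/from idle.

Timeline: | P0 0-3 | P1 3-10 | P3 10-21 | P0 21-24 | P4 24-27 | P6 27-39 | P2 39-49 | P5 49-61 | P7 61-68 |
Completion: P0=24  P1=10  P2=49  P3=21  P4=27  P5=61  P6=39  P7=68

8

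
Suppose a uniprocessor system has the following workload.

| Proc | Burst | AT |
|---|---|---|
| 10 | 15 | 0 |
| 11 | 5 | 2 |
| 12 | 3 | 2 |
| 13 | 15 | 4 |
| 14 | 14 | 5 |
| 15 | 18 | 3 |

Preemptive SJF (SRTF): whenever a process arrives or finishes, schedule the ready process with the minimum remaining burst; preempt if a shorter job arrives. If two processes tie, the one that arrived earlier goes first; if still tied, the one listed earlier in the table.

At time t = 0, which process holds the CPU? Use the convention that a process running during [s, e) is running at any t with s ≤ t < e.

10

Gantt: | 10 0-2 | 12 2-5 | 11 5-10 | 10 10-23 | 14 23-37 | 13 37-52 | 15 52-70 |
Completion: 10=23  11=10  12=5  13=52  14=37  15=70
Turnaround (C−A): 10=23  11=8  12=3  13=48  14=32  15=67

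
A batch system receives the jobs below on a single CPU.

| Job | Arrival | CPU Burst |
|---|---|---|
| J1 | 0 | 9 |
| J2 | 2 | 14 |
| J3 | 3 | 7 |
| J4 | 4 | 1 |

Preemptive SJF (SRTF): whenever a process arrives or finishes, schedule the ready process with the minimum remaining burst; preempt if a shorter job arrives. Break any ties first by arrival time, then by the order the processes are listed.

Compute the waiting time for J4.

Schedule: | J1 0-4 | J4 4-5 | J1 5-10 | J3 10-17 | J2 17-31 |
Completion: J1=10  J2=31  J3=17  J4=5
Waiting(J4) = turnaround − burst = 1 − 1 = 0

0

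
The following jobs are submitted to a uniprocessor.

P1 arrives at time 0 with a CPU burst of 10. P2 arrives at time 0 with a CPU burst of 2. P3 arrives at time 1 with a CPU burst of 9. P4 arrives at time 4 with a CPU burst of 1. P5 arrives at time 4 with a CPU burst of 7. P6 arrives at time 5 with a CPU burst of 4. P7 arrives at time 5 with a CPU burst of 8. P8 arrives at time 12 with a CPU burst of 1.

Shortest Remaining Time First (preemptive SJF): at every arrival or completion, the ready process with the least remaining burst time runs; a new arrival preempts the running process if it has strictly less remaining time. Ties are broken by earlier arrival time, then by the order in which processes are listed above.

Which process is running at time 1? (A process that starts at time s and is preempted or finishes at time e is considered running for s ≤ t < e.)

P2

Schedule: | P2 0-2 | P3 2-4 | P4 4-5 | P6 5-9 | P3 9-12 | P8 12-13 | P3 13-17 | P5 17-24 | P7 24-32 | P1 32-42 |
Completion: P1=42  P2=2  P3=17  P4=5  P5=24  P6=9  P7=32  P8=13
Turnaround (C−A): P1=42  P2=2  P3=16  P4=1  P5=20  P6=4  P7=27  P8=1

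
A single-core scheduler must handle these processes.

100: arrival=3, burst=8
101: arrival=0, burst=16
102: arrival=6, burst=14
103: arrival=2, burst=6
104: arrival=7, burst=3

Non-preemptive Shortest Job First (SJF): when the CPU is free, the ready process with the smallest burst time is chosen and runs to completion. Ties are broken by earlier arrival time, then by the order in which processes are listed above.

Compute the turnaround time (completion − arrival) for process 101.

Schedule: | 101 0-16 | 104 16-19 | 103 19-25 | 100 25-33 | 102 33-47 |
Completion: 100=33  101=16  102=47  103=25  104=19
Turnaround (C−A): 100=30  101=16  102=41  103=23  104=12
Turnaround(101) = completion − arrival = 16 − 0 = 16

16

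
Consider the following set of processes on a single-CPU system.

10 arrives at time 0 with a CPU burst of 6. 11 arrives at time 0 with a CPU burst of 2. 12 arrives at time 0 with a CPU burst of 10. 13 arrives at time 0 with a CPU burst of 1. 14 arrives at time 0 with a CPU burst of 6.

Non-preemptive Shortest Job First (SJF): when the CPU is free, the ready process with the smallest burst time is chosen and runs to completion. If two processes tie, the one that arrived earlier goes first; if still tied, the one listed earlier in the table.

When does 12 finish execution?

Timeline: | 13 0-1 | 11 1-3 | 10 3-9 | 14 9-15 | 12 15-25 |
Completion: 10=9  11=3  12=25  13=1  14=15
Turnaround (C−A): 10=9  11=3  12=25  13=1  14=15

25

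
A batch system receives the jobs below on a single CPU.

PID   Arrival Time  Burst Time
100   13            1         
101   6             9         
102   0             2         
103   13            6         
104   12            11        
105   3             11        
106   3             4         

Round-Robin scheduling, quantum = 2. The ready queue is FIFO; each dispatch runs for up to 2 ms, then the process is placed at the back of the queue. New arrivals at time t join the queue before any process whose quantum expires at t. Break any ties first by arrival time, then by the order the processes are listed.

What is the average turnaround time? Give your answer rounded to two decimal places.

21.00

Timeline: | 102 0-2 | idle 2-3 | 105 3-5 | 106 5-7 | 105 7-9 | 101 9-11 | 106 11-13 | 105 13-15 | 101 15-17 | 104 17-19 | 100 19-20 | 103 20-22 | 105 22-24 | 101 24-26 | 104 26-28 | 103 28-30 | 105 30-32 | 101 32-34 | 104 34-36 | 103 36-38 | 105 38-39 | 101 39-40 | 104 40-45 |
Completion: 100=20  101=40  102=2  103=38  104=45  105=39  106=13
Turnaround (C−A): 100=7  101=34  102=2  103=25  104=33  105=36  106=10
Turnaround times: 100=7, 101=34, 102=2, 103=25, 104=33, 105=36, 106=10
Average turnaround = (7+34+2+25+33+36+10) / 7 = 147/7 = 21.00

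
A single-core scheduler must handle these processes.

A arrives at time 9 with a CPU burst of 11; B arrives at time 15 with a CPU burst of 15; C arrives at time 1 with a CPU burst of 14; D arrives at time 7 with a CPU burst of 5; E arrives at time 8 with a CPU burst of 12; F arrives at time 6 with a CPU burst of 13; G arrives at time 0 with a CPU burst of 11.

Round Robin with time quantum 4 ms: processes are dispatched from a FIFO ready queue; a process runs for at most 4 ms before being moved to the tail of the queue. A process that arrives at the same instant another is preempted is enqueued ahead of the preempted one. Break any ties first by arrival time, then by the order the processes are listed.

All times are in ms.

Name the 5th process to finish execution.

A

Gantt: | G 0-4 | C 4-8 | G 8-12 | F 12-16 | D 16-20 | E 20-24 | C 24-28 | A 28-32 | G 32-35 | B 35-39 | F 39-43 | D 43-44 | E 44-48 | C 48-52 | A 52-56 | B 56-60 | F 60-64 | E 64-68 | C 68-70 | A 70-73 | B 73-77 | F 77-78 | B 78-81 |
Completion: A=73  B=81  C=70  D=44  E=68  F=78  G=35
Finish order: G → D → E → C → A → F → B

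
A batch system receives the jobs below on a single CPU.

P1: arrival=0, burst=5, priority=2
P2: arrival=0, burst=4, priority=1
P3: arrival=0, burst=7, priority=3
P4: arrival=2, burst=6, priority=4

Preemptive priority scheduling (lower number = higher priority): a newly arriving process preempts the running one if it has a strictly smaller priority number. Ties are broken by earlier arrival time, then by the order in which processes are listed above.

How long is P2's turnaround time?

Schedule: | P2 0-4 | P1 4-9 | P3 9-16 | P4 16-22 |
Completion: P1=9  P2=4  P3=16  P4=22
Turnaround (C−A): P1=9  P2=4  P3=16  P4=20
Turnaround(P2) = completion − arrival = 4 − 0 = 4

4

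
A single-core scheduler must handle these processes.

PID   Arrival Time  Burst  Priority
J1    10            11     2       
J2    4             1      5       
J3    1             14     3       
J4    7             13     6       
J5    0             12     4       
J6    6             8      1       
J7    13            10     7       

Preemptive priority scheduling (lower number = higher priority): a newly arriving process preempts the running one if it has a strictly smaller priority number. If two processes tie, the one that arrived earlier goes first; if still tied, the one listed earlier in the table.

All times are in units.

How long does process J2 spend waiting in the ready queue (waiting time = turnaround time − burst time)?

41

Timeline: | J5 0-1 | J3 1-6 | J6 6-14 | J1 14-25 | J3 25-34 | J5 34-45 | J2 45-46 | J4 46-59 | J7 59-69 |
Completion: J1=25  J2=46  J3=34  J4=59  J5=45  J6=14  J7=69
Waiting(J2) = turnaround − burst = 42 − 1 = 41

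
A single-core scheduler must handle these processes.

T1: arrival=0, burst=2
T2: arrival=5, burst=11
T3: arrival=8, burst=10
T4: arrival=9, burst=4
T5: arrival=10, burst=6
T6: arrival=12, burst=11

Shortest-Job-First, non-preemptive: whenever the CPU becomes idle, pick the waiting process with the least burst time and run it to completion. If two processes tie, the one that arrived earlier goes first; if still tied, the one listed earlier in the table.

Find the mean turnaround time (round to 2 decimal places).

Gantt: | T1 0-2 | idle 2-5 | T2 5-16 | T4 16-20 | T5 20-26 | T3 26-36 | T6 36-47 |
Completion: T1=2  T2=16  T3=36  T4=20  T5=26  T6=47
Turnaround times: T1=2, T2=11, T3=28, T4=11, T5=16, T6=35
Average turnaround = (2+11+28+11+16+35) / 6 = 103/6 = 17.17

17.17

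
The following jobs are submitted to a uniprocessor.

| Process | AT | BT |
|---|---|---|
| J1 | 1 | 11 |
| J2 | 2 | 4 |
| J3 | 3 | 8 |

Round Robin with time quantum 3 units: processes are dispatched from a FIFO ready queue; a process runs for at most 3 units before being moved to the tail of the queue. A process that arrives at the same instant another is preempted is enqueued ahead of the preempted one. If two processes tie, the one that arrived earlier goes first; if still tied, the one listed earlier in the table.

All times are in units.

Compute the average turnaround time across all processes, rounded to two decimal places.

18.00

Gantt: | idle 0-1 | J1 1-4 | J2 4-7 | J3 7-10 | J1 10-13 | J2 13-14 | J3 14-17 | J1 17-20 | J3 20-22 | J1 22-24 |
Completion: J1=24  J2=14  J3=22
Turnaround (C−A): J1=23  J2=12  J3=19
Turnaround times: J1=23, J2=12, J3=19
Average turnaround = (23+12+19) / 3 = 54/3 = 18.00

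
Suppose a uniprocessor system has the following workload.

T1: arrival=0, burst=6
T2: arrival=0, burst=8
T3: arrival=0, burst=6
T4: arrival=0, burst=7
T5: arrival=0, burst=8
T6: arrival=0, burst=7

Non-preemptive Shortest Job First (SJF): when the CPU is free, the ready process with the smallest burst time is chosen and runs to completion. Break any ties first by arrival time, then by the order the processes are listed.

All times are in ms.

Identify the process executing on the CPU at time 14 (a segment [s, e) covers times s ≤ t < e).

T4

Timeline: | T1 0-6 | T3 6-12 | T4 12-19 | T6 19-26 | T2 26-34 | T5 34-42 |
Completion: T1=6  T2=34  T3=12  T4=19  T5=42  T6=26
Turnaround (C−A): T1=6  T2=34  T3=12  T4=19  T5=42  T6=26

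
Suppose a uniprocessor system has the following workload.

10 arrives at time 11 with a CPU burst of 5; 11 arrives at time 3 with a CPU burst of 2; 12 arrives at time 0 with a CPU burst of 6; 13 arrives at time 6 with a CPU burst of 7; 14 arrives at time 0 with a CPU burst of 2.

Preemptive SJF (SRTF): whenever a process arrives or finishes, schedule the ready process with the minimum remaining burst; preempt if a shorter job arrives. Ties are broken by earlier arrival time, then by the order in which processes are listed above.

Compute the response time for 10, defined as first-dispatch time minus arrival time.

0

Gantt: | 14 0-2 | 12 2-3 | 11 3-5 | 12 5-10 | 13 10-11 | 10 11-16 | 13 16-22 |
Completion: 10=16  11=5  12=10  13=22  14=2
Turnaround (C−A): 10=5  11=2  12=10  13=16  14=2
Response(10) = first start − arrival = 11 − 11 = 0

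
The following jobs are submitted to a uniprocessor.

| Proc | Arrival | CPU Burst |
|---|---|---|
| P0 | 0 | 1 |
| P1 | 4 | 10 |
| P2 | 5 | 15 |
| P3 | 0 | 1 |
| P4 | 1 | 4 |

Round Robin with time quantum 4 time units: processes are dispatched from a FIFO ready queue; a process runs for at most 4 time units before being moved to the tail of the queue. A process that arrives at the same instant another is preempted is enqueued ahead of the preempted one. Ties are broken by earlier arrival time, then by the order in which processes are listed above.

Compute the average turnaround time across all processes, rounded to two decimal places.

Timeline: | P0 0-1 | P3 1-2 | P4 2-6 | P1 6-10 | P2 10-14 | P1 14-18 | P2 18-22 | P1 22-24 | P2 24-31 |
Completion: P0=1  P1=24  P2=31  P3=2  P4=6
Turnaround (C−A): P0=1  P1=20  P2=26  P3=2  P4=5
Turnaround times: P0=1, P1=20, P2=26, P3=2, P4=5
Average turnaround = (1+20+26+2+5) / 5 = 54/5 = 10.80

10.80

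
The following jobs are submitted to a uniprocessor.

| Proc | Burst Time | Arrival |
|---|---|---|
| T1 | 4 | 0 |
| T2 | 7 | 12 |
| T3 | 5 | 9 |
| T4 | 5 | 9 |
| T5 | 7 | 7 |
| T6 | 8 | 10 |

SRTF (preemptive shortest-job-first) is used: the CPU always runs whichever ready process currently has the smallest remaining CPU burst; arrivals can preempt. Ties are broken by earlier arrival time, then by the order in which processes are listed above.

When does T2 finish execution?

31

Timeline: | T1 0-4 | idle 4-7 | T5 7-14 | T3 14-19 | T4 19-24 | T2 24-31 | T6 31-39 |
Completion: T1=4  T2=31  T3=19  T4=24  T5=14  T6=39
Turnaround (C−A): T1=4  T2=19  T3=10  T4=15  T5=7  T6=29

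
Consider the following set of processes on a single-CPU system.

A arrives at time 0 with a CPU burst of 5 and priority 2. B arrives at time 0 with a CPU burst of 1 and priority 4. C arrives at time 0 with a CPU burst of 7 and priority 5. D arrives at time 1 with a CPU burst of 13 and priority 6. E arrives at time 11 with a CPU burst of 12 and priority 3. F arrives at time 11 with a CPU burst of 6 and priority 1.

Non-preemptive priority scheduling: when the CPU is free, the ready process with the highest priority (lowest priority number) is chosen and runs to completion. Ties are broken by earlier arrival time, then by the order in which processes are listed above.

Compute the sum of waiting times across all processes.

51

Timeline: | A 0-5 | B 5-6 | C 6-13 | F 13-19 | E 19-31 | D 31-44 |
Completion: A=5  B=6  C=13  D=44  E=31  F=19
Turnaround (C−A): A=5  B=6  C=13  D=43  E=20  F=8
Waiting = turnaround − burst: A=0, B=5, C=6, D=30, E=8, F=2
Total waiting = 0 + 5 + 6 + 30 + 8 + 2 = 51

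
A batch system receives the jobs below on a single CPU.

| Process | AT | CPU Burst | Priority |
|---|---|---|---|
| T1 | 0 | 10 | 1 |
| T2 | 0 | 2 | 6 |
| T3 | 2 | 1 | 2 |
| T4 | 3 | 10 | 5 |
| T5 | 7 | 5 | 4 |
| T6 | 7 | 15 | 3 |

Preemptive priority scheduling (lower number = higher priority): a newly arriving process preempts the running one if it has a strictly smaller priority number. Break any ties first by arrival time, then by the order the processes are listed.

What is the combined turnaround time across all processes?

143

Schedule: | T1 0-10 | T3 10-11 | T6 11-26 | T5 26-31 | T4 31-41 | T2 41-43 |
Completion: T1=10  T2=43  T3=11  T4=41  T5=31  T6=26
Turnaround (C−A): T1=10  T2=43  T3=9  T4=38  T5=24  T6=19
Turnaround = completion − arrival: T1=10, T2=43, T3=9, T4=38, T5=24, T6=19
Total turnaround = 10 + 43 + 9 + 38 + 24 + 19 = 143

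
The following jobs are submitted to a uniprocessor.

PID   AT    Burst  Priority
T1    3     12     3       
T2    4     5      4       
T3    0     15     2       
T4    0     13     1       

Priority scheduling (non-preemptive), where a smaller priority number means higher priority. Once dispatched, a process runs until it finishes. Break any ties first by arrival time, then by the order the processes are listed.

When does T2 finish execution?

Timeline: | T4 0-13 | T3 13-28 | T1 28-40 | T2 40-45 |
Completion: T1=40  T2=45  T3=28  T4=13
Turnaround (C−A): T1=37  T2=41  T3=28  T4=13

45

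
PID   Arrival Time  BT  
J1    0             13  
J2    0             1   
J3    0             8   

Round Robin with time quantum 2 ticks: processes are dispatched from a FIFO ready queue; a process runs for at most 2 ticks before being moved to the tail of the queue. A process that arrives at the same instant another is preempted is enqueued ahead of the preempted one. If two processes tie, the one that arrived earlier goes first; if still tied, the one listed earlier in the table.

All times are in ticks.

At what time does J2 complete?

Timeline: | J1 0-2 | J2 2-3 | J3 3-5 | J1 5-7 | J3 7-9 | J1 9-11 | J3 11-13 | J1 13-15 | J3 15-17 | J1 17-22 |
Completion: J1=22  J2=3  J3=17
Turnaround (C−A): J1=22  J2=3  J3=17

3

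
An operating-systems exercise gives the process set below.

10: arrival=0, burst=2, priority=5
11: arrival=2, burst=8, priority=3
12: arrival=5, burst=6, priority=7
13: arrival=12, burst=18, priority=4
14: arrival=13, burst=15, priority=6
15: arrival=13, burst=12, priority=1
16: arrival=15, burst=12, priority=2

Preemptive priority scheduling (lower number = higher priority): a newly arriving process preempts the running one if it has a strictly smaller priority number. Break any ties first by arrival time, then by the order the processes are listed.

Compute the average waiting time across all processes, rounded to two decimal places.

Timeline: | 10 0-2 | 11 2-10 | 12 10-12 | 13 12-13 | 15 13-25 | 16 25-37 | 13 37-54 | 14 54-69 | 12 69-73 |
Completion: 10=2  11=10  12=73  13=54  14=69  15=25  16=37
Turnaround (C−A): 10=2  11=8  12=68  13=42  14=56  15=12  16=22
Waiting times: 10=0, 11=0, 12=62, 13=24, 14=41, 15=0, 16=10
Average waiting = (0+0+62+24+41+0+10) / 7 = 137/7 = 19.57

19.57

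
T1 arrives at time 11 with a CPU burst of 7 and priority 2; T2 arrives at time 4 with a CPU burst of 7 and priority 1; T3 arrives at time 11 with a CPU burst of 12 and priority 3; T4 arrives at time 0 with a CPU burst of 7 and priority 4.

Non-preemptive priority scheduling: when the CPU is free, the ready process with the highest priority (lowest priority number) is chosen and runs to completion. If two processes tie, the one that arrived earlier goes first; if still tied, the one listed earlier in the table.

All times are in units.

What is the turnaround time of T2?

Timeline: | T4 0-7 | T2 7-14 | T1 14-21 | T3 21-33 |
Completion: T1=21  T2=14  T3=33  T4=7
Turnaround (C−A): T1=10  T2=10  T3=22  T4=7
Turnaround(T2) = completion − arrival = 14 − 4 = 10

10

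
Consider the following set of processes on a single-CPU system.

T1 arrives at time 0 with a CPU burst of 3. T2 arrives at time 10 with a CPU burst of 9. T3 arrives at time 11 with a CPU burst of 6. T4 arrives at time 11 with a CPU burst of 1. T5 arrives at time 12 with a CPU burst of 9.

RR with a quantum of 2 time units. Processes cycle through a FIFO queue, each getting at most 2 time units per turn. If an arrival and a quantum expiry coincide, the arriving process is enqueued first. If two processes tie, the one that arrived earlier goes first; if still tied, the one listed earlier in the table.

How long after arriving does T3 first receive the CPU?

1

Timeline: | T1 0-3 | idle 3-10 | T2 10-12 | T3 12-14 | T4 14-15 | T5 15-17 | T2 17-19 | T3 19-21 | T5 21-23 | T2 23-25 | T3 25-27 | T5 27-29 | T2 29-31 | T5 31-33 | T2 33-34 | T5 34-35 |
Completion: T1=3  T2=34  T3=27  T4=15  T5=35
Response(T3) = first start − arrival = 12 − 11 = 1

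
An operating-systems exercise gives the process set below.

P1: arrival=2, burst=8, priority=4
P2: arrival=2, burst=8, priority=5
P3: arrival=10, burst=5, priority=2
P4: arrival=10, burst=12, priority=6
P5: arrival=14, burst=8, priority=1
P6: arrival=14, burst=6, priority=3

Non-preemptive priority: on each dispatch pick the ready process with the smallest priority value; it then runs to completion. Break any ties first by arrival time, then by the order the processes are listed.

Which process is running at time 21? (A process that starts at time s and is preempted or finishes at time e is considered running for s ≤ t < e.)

Schedule: | idle 0-2 | P1 2-10 | P3 10-15 | P5 15-23 | P6 23-29 | P2 29-37 | P4 37-49 |
Completion: P1=10  P2=37  P3=15  P4=49  P5=23  P6=29
Turnaround (C−A): P1=8  P2=35  P3=5  P4=39  P5=9  P6=15

P5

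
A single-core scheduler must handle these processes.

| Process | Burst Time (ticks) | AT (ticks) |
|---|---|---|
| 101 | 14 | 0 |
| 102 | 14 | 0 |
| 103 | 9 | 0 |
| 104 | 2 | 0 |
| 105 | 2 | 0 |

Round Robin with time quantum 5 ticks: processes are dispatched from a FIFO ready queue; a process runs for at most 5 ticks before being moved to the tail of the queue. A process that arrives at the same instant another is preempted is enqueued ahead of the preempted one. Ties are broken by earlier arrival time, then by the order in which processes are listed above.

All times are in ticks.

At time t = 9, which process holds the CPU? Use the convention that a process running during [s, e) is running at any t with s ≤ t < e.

Timeline: | 101 0-5 | 102 5-10 | 103 10-15 | 104 15-17 | 105 17-19 | 101 19-24 | 102 24-29 | 103 29-33 | 101 33-37 | 102 37-41 |
Completion: 101=37  102=41  103=33  104=17  105=19
Turnaround (C−A): 101=37  102=41  103=33  104=17  105=19

102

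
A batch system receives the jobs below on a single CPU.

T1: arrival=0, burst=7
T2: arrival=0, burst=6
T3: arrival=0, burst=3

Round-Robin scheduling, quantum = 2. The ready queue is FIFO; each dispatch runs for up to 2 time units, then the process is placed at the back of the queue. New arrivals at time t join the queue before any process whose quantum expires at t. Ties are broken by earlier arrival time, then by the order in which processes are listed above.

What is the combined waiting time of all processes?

Gantt: | T1 0-2 | T2 2-4 | T3 4-6 | T1 6-8 | T2 8-10 | T3 10-11 | T1 11-13 | T2 13-15 | T1 15-16 |
Completion: T1=16  T2=15  T3=11
Waiting = turnaround − burst: T1=9, T2=9, T3=8
Total waiting = 9 + 9 + 8 = 26

26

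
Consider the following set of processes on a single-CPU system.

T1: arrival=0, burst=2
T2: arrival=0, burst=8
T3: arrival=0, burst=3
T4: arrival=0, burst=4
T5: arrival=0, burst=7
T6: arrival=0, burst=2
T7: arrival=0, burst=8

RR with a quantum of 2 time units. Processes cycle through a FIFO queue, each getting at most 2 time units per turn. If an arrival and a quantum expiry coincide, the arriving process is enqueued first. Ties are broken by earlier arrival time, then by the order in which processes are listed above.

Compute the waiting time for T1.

0

Gantt: | T1 0-2 | T2 2-4 | T3 4-6 | T4 6-8 | T5 8-10 | T6 10-12 | T7 12-14 | T2 14-16 | T3 16-17 | T4 17-19 | T5 19-21 | T7 21-23 | T2 23-25 | T5 25-27 | T7 27-29 | T2 29-31 | T5 31-32 | T7 32-34 |
Completion: T1=2  T2=31  T3=17  T4=19  T5=32  T6=12  T7=34
Turnaround (C−A): T1=2  T2=31  T3=17  T4=19  T5=32  T6=12  T7=34
Waiting(T1) = turnaround − burst = 2 − 2 = 0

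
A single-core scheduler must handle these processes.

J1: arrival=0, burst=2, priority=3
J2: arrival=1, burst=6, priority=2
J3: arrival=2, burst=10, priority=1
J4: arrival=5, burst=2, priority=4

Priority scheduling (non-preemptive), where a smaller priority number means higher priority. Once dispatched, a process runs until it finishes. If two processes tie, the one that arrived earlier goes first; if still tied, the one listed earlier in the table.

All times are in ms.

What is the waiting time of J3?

Schedule: | J1 0-2 | J3 2-12 | J2 12-18 | J4 18-20 |
Completion: J1=2  J2=18  J3=12  J4=20
Waiting(J3) = turnaround − burst = 10 − 10 = 0

0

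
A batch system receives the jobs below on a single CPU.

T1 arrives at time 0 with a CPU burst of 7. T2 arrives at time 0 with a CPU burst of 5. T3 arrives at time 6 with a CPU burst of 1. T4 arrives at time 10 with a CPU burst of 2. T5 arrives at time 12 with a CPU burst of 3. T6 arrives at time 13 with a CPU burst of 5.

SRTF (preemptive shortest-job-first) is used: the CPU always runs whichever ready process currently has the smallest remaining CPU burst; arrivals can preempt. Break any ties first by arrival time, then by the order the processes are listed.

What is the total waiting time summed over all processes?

Timeline: | T2 0-5 | T1 5-6 | T3 6-7 | T1 7-10 | T4 10-12 | T1 12-15 | T5 15-18 | T6 18-23 |
Completion: T1=15  T2=5  T3=7  T4=12  T5=18  T6=23
Turnaround (C−A): T1=15  T2=5  T3=1  T4=2  T5=6  T6=10
Waiting = turnaround − burst: T1=8, T2=0, T3=0, T4=0, T5=3, T6=5
Total waiting = 8 + 0 + 0 + 0 + 3 + 5 = 16

16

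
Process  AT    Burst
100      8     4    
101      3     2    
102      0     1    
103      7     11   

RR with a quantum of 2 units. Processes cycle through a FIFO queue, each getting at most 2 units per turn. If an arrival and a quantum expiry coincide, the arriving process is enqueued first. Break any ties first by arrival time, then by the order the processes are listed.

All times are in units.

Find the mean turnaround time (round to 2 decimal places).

6.25

Timeline: | 102 0-1 | idle 1-3 | 101 3-5 | idle 5-7 | 103 7-9 | 100 9-11 | 103 11-13 | 100 13-15 | 103 15-22 |
Completion: 100=15  101=5  102=1  103=22
Turnaround (C−A): 100=7  101=2  102=1  103=15
Turnaround times: 100=7, 101=2, 102=1, 103=15
Average turnaround = (7+2+1+15) / 4 = 25/4 = 6.25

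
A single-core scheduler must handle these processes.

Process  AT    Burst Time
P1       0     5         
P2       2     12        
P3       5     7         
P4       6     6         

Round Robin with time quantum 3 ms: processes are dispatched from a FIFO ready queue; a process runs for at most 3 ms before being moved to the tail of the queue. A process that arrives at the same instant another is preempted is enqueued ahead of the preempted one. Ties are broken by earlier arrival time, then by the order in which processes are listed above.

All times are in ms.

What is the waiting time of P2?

Timeline: | P1 0-3 | P2 3-6 | P1 6-8 | P3 8-11 | P4 11-14 | P2 14-17 | P3 17-20 | P4 20-23 | P2 23-26 | P3 26-27 | P2 27-30 |
Completion: P1=8  P2=30  P3=27  P4=23
Waiting(P2) = turnaround − burst = 28 − 12 = 16

16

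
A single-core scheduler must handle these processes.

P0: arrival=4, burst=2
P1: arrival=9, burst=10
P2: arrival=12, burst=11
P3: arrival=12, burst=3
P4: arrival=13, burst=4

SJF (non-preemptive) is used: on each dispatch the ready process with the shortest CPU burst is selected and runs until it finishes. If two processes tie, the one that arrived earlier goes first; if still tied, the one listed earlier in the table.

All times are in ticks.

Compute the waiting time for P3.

Gantt: | idle 0-4 | P0 4-6 | idle 6-9 | P1 9-19 | P3 19-22 | P4 22-26 | P2 26-37 |
Completion: P0=6  P1=19  P2=37  P3=22  P4=26
Waiting(P3) = turnaround − burst = 10 − 3 = 7

7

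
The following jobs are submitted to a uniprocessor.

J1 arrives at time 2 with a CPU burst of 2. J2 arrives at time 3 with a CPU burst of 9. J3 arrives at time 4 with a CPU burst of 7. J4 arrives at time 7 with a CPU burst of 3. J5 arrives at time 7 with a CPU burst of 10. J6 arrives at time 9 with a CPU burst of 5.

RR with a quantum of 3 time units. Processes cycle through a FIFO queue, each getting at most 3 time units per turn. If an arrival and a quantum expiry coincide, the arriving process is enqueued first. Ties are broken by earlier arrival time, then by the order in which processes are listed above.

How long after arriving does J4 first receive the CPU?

Schedule: | idle 0-2 | J1 2-4 | J2 4-7 | J3 7-10 | J4 10-13 | J5 13-16 | J2 16-19 | J6 19-22 | J3 22-25 | J5 25-28 | J2 28-31 | J6 31-33 | J3 33-34 | J5 34-38 |
Completion: J1=4  J2=31  J3=34  J4=13  J5=38  J6=33
Response(J4) = first start − arrival = 10 − 7 = 3

3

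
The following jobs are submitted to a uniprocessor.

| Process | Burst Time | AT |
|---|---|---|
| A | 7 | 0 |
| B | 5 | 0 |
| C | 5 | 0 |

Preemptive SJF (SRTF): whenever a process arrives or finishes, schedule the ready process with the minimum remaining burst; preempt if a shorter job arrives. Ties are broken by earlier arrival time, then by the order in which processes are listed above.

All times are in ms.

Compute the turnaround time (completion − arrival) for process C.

10

Timeline: | B 0-5 | C 5-10 | A 10-17 |
Completion: A=17  B=5  C=10
Turnaround (C−A): A=17  B=5  C=10
Turnaround(C) = completion − arrival = 10 − 0 = 10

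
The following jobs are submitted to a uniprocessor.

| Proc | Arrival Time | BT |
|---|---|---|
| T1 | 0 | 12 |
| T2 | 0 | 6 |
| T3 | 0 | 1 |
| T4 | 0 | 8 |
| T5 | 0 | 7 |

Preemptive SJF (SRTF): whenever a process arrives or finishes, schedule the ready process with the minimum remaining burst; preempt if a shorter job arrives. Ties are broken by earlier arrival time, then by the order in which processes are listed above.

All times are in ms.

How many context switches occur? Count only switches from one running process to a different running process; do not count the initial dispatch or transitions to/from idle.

4

Timeline: | T3 0-1 | T2 1-7 | T5 7-14 | T4 14-22 | T1 22-34 |
Completion: T1=34  T2=7  T3=1  T4=22  T5=14
Turnaround (C−A): T1=34  T2=7  T3=1  T4=22  T5=14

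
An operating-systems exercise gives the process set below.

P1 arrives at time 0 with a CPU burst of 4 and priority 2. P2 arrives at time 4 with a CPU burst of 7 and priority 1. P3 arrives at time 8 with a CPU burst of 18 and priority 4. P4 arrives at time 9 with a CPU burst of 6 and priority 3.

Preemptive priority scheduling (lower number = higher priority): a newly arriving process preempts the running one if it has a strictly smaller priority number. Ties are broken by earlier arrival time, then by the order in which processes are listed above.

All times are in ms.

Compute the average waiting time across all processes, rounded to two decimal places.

Gantt: | P1 0-4 | P2 4-11 | P4 11-17 | P3 17-35 |
Completion: P1=4  P2=11  P3=35  P4=17
Turnaround (C−A): P1=4  P2=7  P3=27  P4=8
Waiting times: P1=0, P2=0, P3=9, P4=2
Average waiting = (0+0+9+2) / 4 = 11/4 = 2.75

2.75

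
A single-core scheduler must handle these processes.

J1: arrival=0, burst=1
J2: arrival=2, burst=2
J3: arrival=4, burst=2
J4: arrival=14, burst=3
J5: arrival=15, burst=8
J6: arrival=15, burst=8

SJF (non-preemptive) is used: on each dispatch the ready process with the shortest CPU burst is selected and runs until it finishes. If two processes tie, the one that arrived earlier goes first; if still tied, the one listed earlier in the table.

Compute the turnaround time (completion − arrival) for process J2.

Schedule: | J1 0-1 | idle 1-2 | J2 2-4 | J3 4-6 | idle 6-14 | J4 14-17 | J5 17-25 | J6 25-33 |
Completion: J1=1  J2=4  J3=6  J4=17  J5=25  J6=33
Turnaround(J2) = completion − arrival = 4 − 2 = 2

2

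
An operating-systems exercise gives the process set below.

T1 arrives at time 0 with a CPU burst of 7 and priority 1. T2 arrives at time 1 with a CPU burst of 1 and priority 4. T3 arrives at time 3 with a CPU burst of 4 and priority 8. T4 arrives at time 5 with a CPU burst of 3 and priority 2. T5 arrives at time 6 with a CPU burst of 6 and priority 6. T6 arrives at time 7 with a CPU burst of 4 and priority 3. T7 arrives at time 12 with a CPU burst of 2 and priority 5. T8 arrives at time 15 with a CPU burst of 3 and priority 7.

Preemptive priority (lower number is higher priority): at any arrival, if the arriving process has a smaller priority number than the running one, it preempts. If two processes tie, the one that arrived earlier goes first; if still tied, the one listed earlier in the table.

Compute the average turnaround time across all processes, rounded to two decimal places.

11.63

Schedule: | T1 0-7 | T4 7-10 | T6 10-14 | T2 14-15 | T7 15-17 | T5 17-23 | T8 23-26 | T3 26-30 |
Completion: T1=7  T2=15  T3=30  T4=10  T5=23  T6=14  T7=17  T8=26
Turnaround (C−A): T1=7  T2=14  T3=27  T4=5  T5=17  T6=7  T7=5  T8=11
Turnaround times: T1=7, T2=14, T3=27, T4=5, T5=17, T6=7, T7=5, T8=11
Average turnaround = (7+14+27+5+17+7+5+11) / 8 = 93/8 = 11.63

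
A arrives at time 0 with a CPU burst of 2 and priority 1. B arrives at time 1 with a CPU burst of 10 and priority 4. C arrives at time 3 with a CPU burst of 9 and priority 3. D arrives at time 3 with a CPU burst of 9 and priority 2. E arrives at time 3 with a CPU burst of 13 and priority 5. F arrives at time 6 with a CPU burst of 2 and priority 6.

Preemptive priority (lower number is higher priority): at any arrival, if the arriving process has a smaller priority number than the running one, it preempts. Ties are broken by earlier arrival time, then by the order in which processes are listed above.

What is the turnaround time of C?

Gantt: | A 0-2 | B 2-3 | D 3-12 | C 12-21 | B 21-30 | E 30-43 | F 43-45 |
Completion: A=2  B=30  C=21  D=12  E=43  F=45
Turnaround (C−A): A=2  B=29  C=18  D=9  E=40  F=39
Turnaround(C) = completion − arrival = 21 − 3 = 18

18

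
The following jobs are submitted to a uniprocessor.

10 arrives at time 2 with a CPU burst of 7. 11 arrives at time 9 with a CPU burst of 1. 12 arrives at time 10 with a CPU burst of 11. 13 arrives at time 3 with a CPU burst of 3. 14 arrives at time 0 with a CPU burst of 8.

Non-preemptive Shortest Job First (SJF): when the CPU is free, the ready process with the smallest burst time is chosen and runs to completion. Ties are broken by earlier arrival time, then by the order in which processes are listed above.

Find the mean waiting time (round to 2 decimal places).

Schedule: | 14 0-8 | 13 8-11 | 11 11-12 | 10 12-19 | 12 19-30 |
Completion: 10=19  11=12  12=30  13=11  14=8
Turnaround (C−A): 10=17  11=3  12=20  13=8  14=8
Waiting times: 10=10, 11=2, 12=9, 13=5, 14=0
Average waiting = (10+2+9+5+0) / 5 = 26/5 = 5.20

5.20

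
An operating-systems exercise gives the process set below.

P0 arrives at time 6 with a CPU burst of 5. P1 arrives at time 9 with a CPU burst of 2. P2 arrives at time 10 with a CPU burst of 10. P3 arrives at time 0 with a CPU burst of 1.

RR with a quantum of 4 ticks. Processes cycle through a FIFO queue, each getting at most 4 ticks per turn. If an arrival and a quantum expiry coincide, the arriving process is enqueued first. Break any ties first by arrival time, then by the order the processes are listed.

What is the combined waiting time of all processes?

Timeline: | P3 0-1 | idle 1-6 | P0 6-10 | P1 10-12 | P2 12-16 | P0 16-17 | P2 17-23 |
Completion: P0=17  P1=12  P2=23  P3=1
Turnaround (C−A): P0=11  P1=3  P2=13  P3=1
Waiting = turnaround − burst: P0=6, P1=1, P2=3, P3=0
Total waiting = 6 + 1 + 3 + 0 = 10

10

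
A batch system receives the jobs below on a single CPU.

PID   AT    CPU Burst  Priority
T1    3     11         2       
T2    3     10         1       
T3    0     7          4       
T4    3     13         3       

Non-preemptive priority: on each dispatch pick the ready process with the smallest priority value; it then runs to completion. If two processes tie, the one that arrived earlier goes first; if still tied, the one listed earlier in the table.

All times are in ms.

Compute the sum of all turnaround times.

Gantt: | T3 0-7 | T2 7-17 | T1 17-28 | T4 28-41 |
Completion: T1=28  T2=17  T3=7  T4=41
Turnaround (C−A): T1=25  T2=14  T3=7  T4=38
Turnaround = completion − arrival: T1=25, T2=14, T3=7, T4=38
Total turnaround = 25 + 14 + 7 + 38 = 84

84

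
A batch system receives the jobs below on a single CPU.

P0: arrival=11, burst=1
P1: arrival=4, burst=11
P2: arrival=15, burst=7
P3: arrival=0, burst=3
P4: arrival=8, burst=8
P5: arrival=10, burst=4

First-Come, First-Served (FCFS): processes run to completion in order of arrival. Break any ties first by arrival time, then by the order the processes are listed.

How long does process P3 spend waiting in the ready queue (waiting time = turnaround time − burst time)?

0

Gantt: | P3 0-3 | idle 3-4 | P1 4-15 | P4 15-23 | P5 23-27 | P0 27-28 | P2 28-35 |
Completion: P0=28  P1=15  P2=35  P3=3  P4=23  P5=27
Turnaround (C−A): P0=17  P1=11  P2=20  P3=3  P4=15  P5=17
Waiting(P3) = turnaround − burst = 3 − 3 = 0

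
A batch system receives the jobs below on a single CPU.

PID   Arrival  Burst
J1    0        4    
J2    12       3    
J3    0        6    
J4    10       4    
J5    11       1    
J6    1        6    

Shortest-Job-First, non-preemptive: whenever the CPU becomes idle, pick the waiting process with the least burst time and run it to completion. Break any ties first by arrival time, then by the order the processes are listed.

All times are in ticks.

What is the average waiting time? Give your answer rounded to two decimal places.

4.50

Schedule: | J1 0-4 | J3 4-10 | J4 10-14 | J5 14-15 | J2 15-18 | J6 18-24 |
Completion: J1=4  J2=18  J3=10  J4=14  J5=15  J6=24
Waiting times: J1=0, J2=3, J3=4, J4=0, J5=3, J6=17
Average waiting = (0+3+4+0+3+17) / 6 = 27/6 = 4.50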